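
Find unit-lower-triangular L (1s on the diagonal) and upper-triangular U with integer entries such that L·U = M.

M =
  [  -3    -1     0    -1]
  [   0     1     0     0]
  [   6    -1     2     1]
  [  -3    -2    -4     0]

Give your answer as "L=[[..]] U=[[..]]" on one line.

L=[[1,0,0,0],[0,1,0,0],[-2,-3,1,0],[1,-1,-2,1]] U=[[-3,-1,0,-1],[0,1,0,0],[0,0,2,-1],[0,0,0,-1]]

  R1 -= 0·R0 → [0,1,0,0]
  R2 -= -2·R0 → [0,-3,2,-1]
  R3 -= 1·R0 → [0,-1,-4,1]
  R2 -= -3·R1 → [0,0,2,-1]
  R3 -= -1·R1 → [0,0,-4,1]
  R3 -= -2·R2 → [0,0,0,-1]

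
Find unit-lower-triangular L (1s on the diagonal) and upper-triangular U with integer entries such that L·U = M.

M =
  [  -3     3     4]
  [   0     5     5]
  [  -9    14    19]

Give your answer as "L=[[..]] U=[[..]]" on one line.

L=[[1,0,0],[0,1,0],[3,1,1]] U=[[-3,3,4],[0,5,5],[0,0,2]]

  row1 -= 0·row0 → [0,5,5]
  row2 -= 3·row0 → [0,5,7]
  row2 -= 1·row1 → [0,0,2]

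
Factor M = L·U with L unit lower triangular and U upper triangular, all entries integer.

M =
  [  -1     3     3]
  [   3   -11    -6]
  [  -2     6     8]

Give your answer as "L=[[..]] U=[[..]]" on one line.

  row1 -= -3·row0 → [0,-2,3]
  row2 -= 2·row0 → [0,0,2]
  row2 -= 0·row1 → [0,0,2]

L=[[1,0,0],[-3,1,0],[2,0,1]] U=[[-1,3,3],[0,-2,3],[0,0,2]]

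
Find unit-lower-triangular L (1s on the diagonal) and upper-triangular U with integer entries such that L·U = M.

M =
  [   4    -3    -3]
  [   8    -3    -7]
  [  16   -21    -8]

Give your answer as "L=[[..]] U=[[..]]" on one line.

L=[[1,0,0],[2,1,0],[4,-3,1]] U=[[4,-3,-3],[0,3,-1],[0,0,1]]

  R1 -= 2·R0 → [0,3,-1]
  R2 -= 4·R0 → [0,-9,4]
  R2 -= -3·R1 → [0,0,1]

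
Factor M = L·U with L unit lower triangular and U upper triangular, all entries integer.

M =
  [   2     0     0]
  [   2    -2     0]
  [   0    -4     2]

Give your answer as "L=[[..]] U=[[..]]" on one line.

  R1 -= 1·R0 → [0,-2,0]
  R2 -= 0·R0 → [0,-4,2]
  R2 -= 2·R1 → [0,0,2]

L=[[1,0,0],[1,1,0],[0,2,1]] U=[[2,0,0],[0,-2,0],[0,0,2]]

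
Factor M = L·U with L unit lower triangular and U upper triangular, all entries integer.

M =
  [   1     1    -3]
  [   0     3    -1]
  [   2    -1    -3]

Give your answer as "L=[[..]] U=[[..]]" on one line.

  r1 -= 0·r0 → [0,3,-1]
  r2 -= 2·r0 → [0,-3,3]
  r2 -= -1·r1 → [0,0,2]

L=[[1,0,0],[0,1,0],[2,-1,1]] U=[[1,1,-3],[0,3,-1],[0,0,2]]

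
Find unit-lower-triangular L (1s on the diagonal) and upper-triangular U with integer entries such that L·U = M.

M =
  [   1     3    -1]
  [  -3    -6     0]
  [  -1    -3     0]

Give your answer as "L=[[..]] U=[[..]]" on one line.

  row1 -= -3·row0 → [0,3,-3]
  row2 -= -1·row0 → [0,0,-1]
  row2 -= 0·row1 → [0,0,-1]

L=[[1,0,0],[-3,1,0],[-1,0,1]] U=[[1,3,-1],[0,3,-3],[0,0,-1]]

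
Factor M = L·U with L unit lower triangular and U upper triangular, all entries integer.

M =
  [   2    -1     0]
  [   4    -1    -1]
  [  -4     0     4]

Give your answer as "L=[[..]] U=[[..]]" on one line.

L=[[1,0,0],[2,1,0],[-2,-2,1]] U=[[2,-1,0],[0,1,-1],[0,0,2]]

  r1 -= 2·r0 → [0,1,-1]
  r2 -= -2·r0 → [0,-2,4]
  r2 -= -2·r1 → [0,0,2]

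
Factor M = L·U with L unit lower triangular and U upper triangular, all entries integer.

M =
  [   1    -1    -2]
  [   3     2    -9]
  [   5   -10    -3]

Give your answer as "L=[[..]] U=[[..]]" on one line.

L=[[1,0,0],[3,1,0],[5,-1,1]] U=[[1,-1,-2],[0,5,-3],[0,0,4]]

  row1 -= 3·row0 → [0,5,-3]
  row2 -= 5·row0 → [0,-5,7]
  row2 -= -1·row1 → [0,0,4]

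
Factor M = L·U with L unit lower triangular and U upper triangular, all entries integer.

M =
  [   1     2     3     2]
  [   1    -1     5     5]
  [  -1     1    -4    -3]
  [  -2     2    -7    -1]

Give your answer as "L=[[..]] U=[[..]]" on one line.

L=[[1,0,0,0],[1,1,0,0],[-1,-1,1,0],[-2,-2,3,1]] U=[[1,2,3,2],[0,-3,2,3],[0,0,1,2],[0,0,0,3]]

  row1 -= 1·row0 → [0,-3,2,3]
  row2 -= -1·row0 → [0,3,-1,-1]
  row3 -= -2·row0 → [0,6,-1,3]
  row2 -= -1·row1 → [0,0,1,2]
  row3 -= -2·row1 → [0,0,3,9]
  row3 -= 3·row2 → [0,0,0,3]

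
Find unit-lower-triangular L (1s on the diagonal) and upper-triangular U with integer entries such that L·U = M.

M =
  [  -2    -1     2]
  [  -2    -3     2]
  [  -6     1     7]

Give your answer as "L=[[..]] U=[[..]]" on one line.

  row1 -= 1·row0 → [0,-2,0]
  row2 -= 3·row0 → [0,4,1]
  row2 -= -2·row1 → [0,0,1]

L=[[1,0,0],[1,1,0],[3,-2,1]] U=[[-2,-1,2],[0,-2,0],[0,0,1]]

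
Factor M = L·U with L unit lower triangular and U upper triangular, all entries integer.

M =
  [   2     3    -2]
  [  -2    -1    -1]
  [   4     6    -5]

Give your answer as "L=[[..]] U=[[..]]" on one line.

L=[[1,0,0],[-1,1,0],[2,0,1]] U=[[2,3,-2],[0,2,-3],[0,0,-1]]

  r1 -= -1·r0 → [0,2,-3]
  r2 -= 2·r0 → [0,0,-1]
  r2 -= 0·r1 → [0,0,-1]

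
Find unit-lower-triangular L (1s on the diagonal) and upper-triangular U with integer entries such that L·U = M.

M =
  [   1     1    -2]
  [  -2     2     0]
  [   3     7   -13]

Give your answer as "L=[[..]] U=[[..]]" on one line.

L=[[1,0,0],[-2,1,0],[3,1,1]] U=[[1,1,-2],[0,4,-4],[0,0,-3]]

  R1 -= -2·R0 → [0,4,-4]
  R2 -= 3·R0 → [0,4,-7]
  R2 -= 1·R1 → [0,0,-3]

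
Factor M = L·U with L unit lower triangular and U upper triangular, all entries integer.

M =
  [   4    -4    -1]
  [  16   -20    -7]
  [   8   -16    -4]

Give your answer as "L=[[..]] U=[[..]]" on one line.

  row1 -= 4·row0 → [0,-4,-3]
  row2 -= 2·row0 → [0,-8,-2]
  row2 -= 2·row1 → [0,0,4]

L=[[1,0,0],[4,1,0],[2,2,1]] U=[[4,-4,-1],[0,-4,-3],[0,0,4]]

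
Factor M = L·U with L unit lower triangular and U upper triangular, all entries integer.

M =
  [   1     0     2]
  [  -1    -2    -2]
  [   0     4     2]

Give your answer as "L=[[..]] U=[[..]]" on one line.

  r1 -= -1·r0 → [0,-2,0]
  r2 -= 0·r0 → [0,4,2]
  r2 -= -2·r1 → [0,0,2]

L=[[1,0,0],[-1,1,0],[0,-2,1]] U=[[1,0,2],[0,-2,0],[0,0,2]]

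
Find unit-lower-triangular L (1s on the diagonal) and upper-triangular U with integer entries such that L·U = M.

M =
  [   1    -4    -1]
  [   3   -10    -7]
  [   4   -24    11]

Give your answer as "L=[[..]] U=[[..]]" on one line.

L=[[1,0,0],[3,1,0],[4,-4,1]] U=[[1,-4,-1],[0,2,-4],[0,0,-1]]

  r1 -= 3·r0 → [0,2,-4]
  r2 -= 4·r0 → [0,-8,15]
  r2 -= -4·r1 → [0,0,-1]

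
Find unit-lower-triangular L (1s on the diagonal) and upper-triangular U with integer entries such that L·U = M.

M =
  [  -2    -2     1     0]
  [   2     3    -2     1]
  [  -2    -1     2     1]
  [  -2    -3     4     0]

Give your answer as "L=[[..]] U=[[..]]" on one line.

  r1 -= -1·r0 → [0,1,-1,1]
  r2 -= 1·r0 → [0,1,1,1]
  r3 -= 1·r0 → [0,-1,3,0]
  r2 -= 1·r1 → [0,0,2,0]
  r3 -= -1·r1 → [0,0,2,1]
  r3 -= 1·r2 → [0,0,0,1]

L=[[1,0,0,0],[-1,1,0,0],[1,1,1,0],[1,-1,1,1]] U=[[-2,-2,1,0],[0,1,-1,1],[0,0,2,0],[0,0,0,1]]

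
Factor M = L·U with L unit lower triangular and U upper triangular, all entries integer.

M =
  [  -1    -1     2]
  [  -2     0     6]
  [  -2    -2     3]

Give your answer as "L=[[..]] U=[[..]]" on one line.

L=[[1,0,0],[2,1,0],[2,0,1]] U=[[-1,-1,2],[0,2,2],[0,0,-1]]

  R1 -= 2·R0 → [0,2,2]
  R2 -= 2·R0 → [0,0,-1]
  R2 -= 0·R1 → [0,0,-1]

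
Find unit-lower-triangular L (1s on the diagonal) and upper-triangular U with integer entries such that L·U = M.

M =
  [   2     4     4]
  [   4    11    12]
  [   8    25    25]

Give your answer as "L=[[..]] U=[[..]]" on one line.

  row1 -= 2·row0 → [0,3,4]
  row2 -= 4·row0 → [0,9,9]
  row2 -= 3·row1 → [0,0,-3]

L=[[1,0,0],[2,1,0],[4,3,1]] U=[[2,4,4],[0,3,4],[0,0,-3]]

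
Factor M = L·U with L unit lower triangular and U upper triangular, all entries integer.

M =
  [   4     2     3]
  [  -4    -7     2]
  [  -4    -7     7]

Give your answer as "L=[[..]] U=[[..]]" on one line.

  R1 -= -1·R0 → [0,-5,5]
  R2 -= -1·R0 → [0,-5,10]
  R2 -= 1·R1 → [0,0,5]

L=[[1,0,0],[-1,1,0],[-1,1,1]] U=[[4,2,3],[0,-5,5],[0,0,5]]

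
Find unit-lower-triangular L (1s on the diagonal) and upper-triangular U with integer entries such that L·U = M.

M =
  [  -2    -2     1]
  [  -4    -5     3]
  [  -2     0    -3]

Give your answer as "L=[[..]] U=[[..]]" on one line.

  r1 -= 2·r0 → [0,-1,1]
  r2 -= 1·r0 → [0,2,-4]
  r2 -= -2·r1 → [0,0,-2]

L=[[1,0,0],[2,1,0],[1,-2,1]] U=[[-2,-2,1],[0,-1,1],[0,0,-2]]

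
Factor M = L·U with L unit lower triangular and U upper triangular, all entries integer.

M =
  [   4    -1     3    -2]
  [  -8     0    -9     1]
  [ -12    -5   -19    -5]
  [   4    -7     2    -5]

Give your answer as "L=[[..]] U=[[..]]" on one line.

  row1 -= -2·row0 → [0,-2,-3,-3]
  row2 -= -3·row0 → [0,-8,-10,-11]
  row3 -= 1·row0 → [0,-6,-1,-3]
  row2 -= 4·row1 → [0,0,2,1]
  row3 -= 3·row1 → [0,0,8,6]
  row3 -= 4·row2 → [0,0,0,2]

L=[[1,0,0,0],[-2,1,0,0],[-3,4,1,0],[1,3,4,1]] U=[[4,-1,3,-2],[0,-2,-3,-3],[0,0,2,1],[0,0,0,2]]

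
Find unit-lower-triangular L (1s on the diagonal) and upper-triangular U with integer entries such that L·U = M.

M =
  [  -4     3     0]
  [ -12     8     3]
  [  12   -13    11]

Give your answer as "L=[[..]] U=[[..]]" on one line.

  R1 -= 3·R0 → [0,-1,3]
  R2 -= -3·R0 → [0,-4,11]
  R2 -= 4·R1 → [0,0,-1]

L=[[1,0,0],[3,1,0],[-3,4,1]] U=[[-4,3,0],[0,-1,3],[0,0,-1]]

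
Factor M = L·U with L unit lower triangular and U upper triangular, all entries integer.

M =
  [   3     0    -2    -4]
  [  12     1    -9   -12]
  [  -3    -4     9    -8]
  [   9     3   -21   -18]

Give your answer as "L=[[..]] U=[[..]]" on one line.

L=[[1,0,0,0],[4,1,0,0],[-1,-4,1,0],[3,3,-4,1]] U=[[3,0,-2,-4],[0,1,-1,4],[0,0,3,4],[0,0,0,-2]]

  r1 -= 4·r0 → [0,1,-1,4]
  r2 -= -1·r0 → [0,-4,7,-12]
  r3 -= 3·r0 → [0,3,-15,-6]
  r2 -= -4·r1 → [0,0,3,4]
  r3 -= 3·r1 → [0,0,-12,-18]
  r3 -= -4·r2 → [0,0,0,-2]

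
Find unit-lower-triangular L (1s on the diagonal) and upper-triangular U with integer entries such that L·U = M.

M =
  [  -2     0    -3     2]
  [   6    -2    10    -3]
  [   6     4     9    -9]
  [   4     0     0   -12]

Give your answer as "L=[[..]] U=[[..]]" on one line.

L=[[1,0,0,0],[-3,1,0,0],[-3,-2,1,0],[-2,0,-3,1]] U=[[-2,0,-3,2],[0,-2,1,3],[0,0,2,3],[0,0,0,1]]

  r1 -= -3·r0 → [0,-2,1,3]
  r2 -= -3·r0 → [0,4,0,-3]
  r3 -= -2·r0 → [0,0,-6,-8]
  r2 -= -2·r1 → [0,0,2,3]
  r3 -= 0·r1 → [0,0,-6,-8]
  r3 -= -3·r2 → [0,0,0,1]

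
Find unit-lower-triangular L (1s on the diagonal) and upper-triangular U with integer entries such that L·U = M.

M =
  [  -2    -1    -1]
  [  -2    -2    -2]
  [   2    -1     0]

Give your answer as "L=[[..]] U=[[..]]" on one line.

L=[[1,0,0],[1,1,0],[-1,2,1]] U=[[-2,-1,-1],[0,-1,-1],[0,0,1]]

  row1 -= 1·row0 → [0,-1,-1]
  row2 -= -1·row0 → [0,-2,-1]
  row2 -= 2·row1 → [0,0,1]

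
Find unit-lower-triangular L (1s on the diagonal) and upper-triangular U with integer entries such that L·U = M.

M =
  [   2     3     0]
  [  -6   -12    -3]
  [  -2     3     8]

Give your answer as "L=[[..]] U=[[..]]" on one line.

L=[[1,0,0],[-3,1,0],[-1,-2,1]] U=[[2,3,0],[0,-3,-3],[0,0,2]]

  r1 -= -3·r0 → [0,-3,-3]
  r2 -= -1·r0 → [0,6,8]
  r2 -= -2·r1 → [0,0,2]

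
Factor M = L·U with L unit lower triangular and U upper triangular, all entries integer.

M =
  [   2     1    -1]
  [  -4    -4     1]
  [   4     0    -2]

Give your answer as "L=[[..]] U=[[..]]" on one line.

  r1 -= -2·r0 → [0,-2,-1]
  r2 -= 2·r0 → [0,-2,0]
  r2 -= 1·r1 → [0,0,1]

L=[[1,0,0],[-2,1,0],[2,1,1]] U=[[2,1,-1],[0,-2,-1],[0,0,1]]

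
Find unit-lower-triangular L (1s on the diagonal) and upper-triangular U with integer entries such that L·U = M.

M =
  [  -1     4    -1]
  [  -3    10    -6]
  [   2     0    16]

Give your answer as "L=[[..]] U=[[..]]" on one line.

  row1 -= 3·row0 → [0,-2,-3]
  row2 -= -2·row0 → [0,8,14]
  row2 -= -4·row1 → [0,0,2]

L=[[1,0,0],[3,1,0],[-2,-4,1]] U=[[-1,4,-1],[0,-2,-3],[0,0,2]]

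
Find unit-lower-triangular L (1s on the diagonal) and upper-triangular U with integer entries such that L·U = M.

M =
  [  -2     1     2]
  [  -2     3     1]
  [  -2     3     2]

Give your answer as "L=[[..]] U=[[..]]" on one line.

  row1 -= 1·row0 → [0,2,-1]
  row2 -= 1·row0 → [0,2,0]
  row2 -= 1·row1 → [0,0,1]

L=[[1,0,0],[1,1,0],[1,1,1]] U=[[-2,1,2],[0,2,-1],[0,0,1]]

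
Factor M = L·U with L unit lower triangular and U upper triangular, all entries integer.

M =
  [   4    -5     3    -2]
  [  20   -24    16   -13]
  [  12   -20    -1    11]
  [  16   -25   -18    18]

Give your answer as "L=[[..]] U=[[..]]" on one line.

L=[[1,0,0,0],[5,1,0,0],[3,-5,1,0],[4,-5,5,1]] U=[[4,-5,3,-2],[0,1,1,-3],[0,0,-5,2],[0,0,0,1]]

  R1 -= 5·R0 → [0,1,1,-3]
  R2 -= 3·R0 → [0,-5,-10,17]
  R3 -= 4·R0 → [0,-5,-30,26]
  R2 -= -5·R1 → [0,0,-5,2]
  R3 -= -5·R1 → [0,0,-25,11]
  R3 -= 5·R2 → [0,0,0,1]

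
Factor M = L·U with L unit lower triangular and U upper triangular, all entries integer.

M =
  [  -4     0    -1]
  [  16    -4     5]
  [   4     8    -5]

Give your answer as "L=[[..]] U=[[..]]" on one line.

L=[[1,0,0],[-4,1,0],[-1,-2,1]] U=[[-4,0,-1],[0,-4,1],[0,0,-4]]

  r1 -= -4·r0 → [0,-4,1]
  r2 -= -1·r0 → [0,8,-6]
  r2 -= -2·r1 → [0,0,-4]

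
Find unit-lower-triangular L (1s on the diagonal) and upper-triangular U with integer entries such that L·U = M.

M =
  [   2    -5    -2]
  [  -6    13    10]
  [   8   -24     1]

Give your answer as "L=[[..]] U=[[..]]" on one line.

  row1 -= -3·row0 → [0,-2,4]
  row2 -= 4·row0 → [0,-4,9]
  row2 -= 2·row1 → [0,0,1]

L=[[1,0,0],[-3,1,0],[4,2,1]] U=[[2,-5,-2],[0,-2,4],[0,0,1]]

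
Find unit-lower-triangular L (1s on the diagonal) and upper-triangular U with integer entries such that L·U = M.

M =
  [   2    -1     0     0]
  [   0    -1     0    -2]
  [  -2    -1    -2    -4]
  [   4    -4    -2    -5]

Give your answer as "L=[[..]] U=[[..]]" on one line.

  row1 -= 0·row0 → [0,-1,0,-2]
  row2 -= -1·row0 → [0,-2,-2,-4]
  row3 -= 2·row0 → [0,-2,-2,-5]
  row2 -= 2·row1 → [0,0,-2,0]
  row3 -= 2·row1 → [0,0,-2,-1]
  row3 -= 1·row2 → [0,0,0,-1]

L=[[1,0,0,0],[0,1,0,0],[-1,2,1,0],[2,2,1,1]] U=[[2,-1,0,0],[0,-1,0,-2],[0,0,-2,0],[0,0,0,-1]]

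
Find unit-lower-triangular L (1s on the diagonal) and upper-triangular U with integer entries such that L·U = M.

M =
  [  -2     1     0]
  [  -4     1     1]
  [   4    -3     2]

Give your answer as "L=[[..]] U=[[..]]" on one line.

L=[[1,0,0],[2,1,0],[-2,1,1]] U=[[-2,1,0],[0,-1,1],[0,0,1]]

  R1 -= 2·R0 → [0,-1,1]
  R2 -= -2·R0 → [0,-1,2]
  R2 -= 1·R1 → [0,0,1]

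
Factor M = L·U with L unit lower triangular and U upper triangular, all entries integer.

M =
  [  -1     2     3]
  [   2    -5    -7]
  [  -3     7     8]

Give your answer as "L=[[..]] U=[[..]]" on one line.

L=[[1,0,0],[-2,1,0],[3,-1,1]] U=[[-1,2,3],[0,-1,-1],[0,0,-2]]

  r1 -= -2·r0 → [0,-1,-1]
  r2 -= 3·r0 → [0,1,-1]
  r2 -= -1·r1 → [0,0,-2]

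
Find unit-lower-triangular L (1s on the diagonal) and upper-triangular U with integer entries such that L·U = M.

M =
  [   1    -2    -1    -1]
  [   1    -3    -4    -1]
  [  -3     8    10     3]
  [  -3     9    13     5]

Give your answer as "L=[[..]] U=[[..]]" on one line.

  R1 -= 1·R0 → [0,-1,-3,0]
  R2 -= -3·R0 → [0,2,7,0]
  R3 -= -3·R0 → [0,3,10,2]
  R2 -= -2·R1 → [0,0,1,0]
  R3 -= -3·R1 → [0,0,1,2]
  R3 -= 1·R2 → [0,0,0,2]

L=[[1,0,0,0],[1,1,0,0],[-3,-2,1,0],[-3,-3,1,1]] U=[[1,-2,-1,-1],[0,-1,-3,0],[0,0,1,0],[0,0,0,2]]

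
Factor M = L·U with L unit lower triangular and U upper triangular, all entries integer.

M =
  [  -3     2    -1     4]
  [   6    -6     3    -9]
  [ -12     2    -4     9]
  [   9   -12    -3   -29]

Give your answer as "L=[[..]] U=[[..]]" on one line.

L=[[1,0,0,0],[-2,1,0,0],[4,3,1,0],[-3,3,3,1]] U=[[-3,2,-1,4],[0,-2,1,-1],[0,0,-3,-4],[0,0,0,-2]]

  r1 -= -2·r0 → [0,-2,1,-1]
  r2 -= 4·r0 → [0,-6,0,-7]
  r3 -= -3·r0 → [0,-6,-6,-17]
  r2 -= 3·r1 → [0,0,-3,-4]
  r3 -= 3·r1 → [0,0,-9,-14]
  r3 -= 3·r2 → [0,0,0,-2]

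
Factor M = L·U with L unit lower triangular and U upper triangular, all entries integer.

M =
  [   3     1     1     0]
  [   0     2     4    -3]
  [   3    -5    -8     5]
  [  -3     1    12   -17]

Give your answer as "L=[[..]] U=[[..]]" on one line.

  R1 -= 0·R0 → [0,2,4,-3]
  R2 -= 1·R0 → [0,-6,-9,5]
  R3 -= -1·R0 → [0,2,13,-17]
  R2 -= -3·R1 → [0,0,3,-4]
  R3 -= 1·R1 → [0,0,9,-14]
  R3 -= 3·R2 → [0,0,0,-2]

L=[[1,0,0,0],[0,1,0,0],[1,-3,1,0],[-1,1,3,1]] U=[[3,1,1,0],[0,2,4,-3],[0,0,3,-4],[0,0,0,-2]]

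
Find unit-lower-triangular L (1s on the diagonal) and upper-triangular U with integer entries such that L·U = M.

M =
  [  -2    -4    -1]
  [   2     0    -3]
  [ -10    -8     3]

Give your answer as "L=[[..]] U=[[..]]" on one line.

  row1 -= -1·row0 → [0,-4,-4]
  row2 -= 5·row0 → [0,12,8]
  row2 -= -3·row1 → [0,0,-4]

L=[[1,0,0],[-1,1,0],[5,-3,1]] U=[[-2,-4,-1],[0,-4,-4],[0,0,-4]]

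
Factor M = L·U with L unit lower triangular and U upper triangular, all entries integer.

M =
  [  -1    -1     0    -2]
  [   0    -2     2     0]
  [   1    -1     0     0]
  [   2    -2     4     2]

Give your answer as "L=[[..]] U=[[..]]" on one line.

L=[[1,0,0,0],[0,1,0,0],[-1,1,1,0],[-2,2,0,1]] U=[[-1,-1,0,-2],[0,-2,2,0],[0,0,-2,-2],[0,0,0,-2]]

  row1 -= 0·row0 → [0,-2,2,0]
  row2 -= -1·row0 → [0,-2,0,-2]
  row3 -= -2·row0 → [0,-4,4,-2]
  row2 -= 1·row1 → [0,0,-2,-2]
  row3 -= 2·row1 → [0,0,0,-2]
  row3 -= 0·row2 → [0,0,0,-2]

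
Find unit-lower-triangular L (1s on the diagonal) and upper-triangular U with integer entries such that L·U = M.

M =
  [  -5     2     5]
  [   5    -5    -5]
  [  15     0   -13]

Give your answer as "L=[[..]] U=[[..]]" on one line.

L=[[1,0,0],[-1,1,0],[-3,-2,1]] U=[[-5,2,5],[0,-3,0],[0,0,2]]

  R1 -= -1·R0 → [0,-3,0]
  R2 -= -3·R0 → [0,6,2]
  R2 -= -2·R1 → [0,0,2]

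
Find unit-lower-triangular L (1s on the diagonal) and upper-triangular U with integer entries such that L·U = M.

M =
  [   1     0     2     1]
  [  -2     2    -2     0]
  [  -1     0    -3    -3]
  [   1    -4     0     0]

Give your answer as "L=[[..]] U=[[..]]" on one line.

L=[[1,0,0,0],[-2,1,0,0],[-1,0,1,0],[1,-2,-2,1]] U=[[1,0,2,1],[0,2,2,2],[0,0,-1,-2],[0,0,0,-1]]

  r1 -= -2·r0 → [0,2,2,2]
  r2 -= -1·r0 → [0,0,-1,-2]
  r3 -= 1·r0 → [0,-4,-2,-1]
  r2 -= 0·r1 → [0,0,-1,-2]
  r3 -= -2·r1 → [0,0,2,3]
  r3 -= -2·r2 → [0,0,0,-1]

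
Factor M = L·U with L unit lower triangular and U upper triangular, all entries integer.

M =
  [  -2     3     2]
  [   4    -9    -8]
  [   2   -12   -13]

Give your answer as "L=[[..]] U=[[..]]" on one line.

L=[[1,0,0],[-2,1,0],[-1,3,1]] U=[[-2,3,2],[0,-3,-4],[0,0,1]]

  r1 -= -2·r0 → [0,-3,-4]
  r2 -= -1·r0 → [0,-9,-11]
  r2 -= 3·r1 → [0,0,1]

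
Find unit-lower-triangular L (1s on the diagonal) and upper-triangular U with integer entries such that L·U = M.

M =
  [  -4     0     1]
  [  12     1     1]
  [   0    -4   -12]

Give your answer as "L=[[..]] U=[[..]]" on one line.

  r1 -= -3·r0 → [0,1,4]
  r2 -= 0·r0 → [0,-4,-12]
  r2 -= -4·r1 → [0,0,4]

L=[[1,0,0],[-3,1,0],[0,-4,1]] U=[[-4,0,1],[0,1,4],[0,0,4]]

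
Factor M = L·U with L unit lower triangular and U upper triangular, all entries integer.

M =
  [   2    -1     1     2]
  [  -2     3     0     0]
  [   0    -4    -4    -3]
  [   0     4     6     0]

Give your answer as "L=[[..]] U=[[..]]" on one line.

  row1 -= -1·row0 → [0,2,1,2]
  row2 -= 0·row0 → [0,-4,-4,-3]
  row3 -= 0·row0 → [0,4,6,0]
  row2 -= -2·row1 → [0,0,-2,1]
  row3 -= 2·row1 → [0,0,4,-4]
  row3 -= -2·row2 → [0,0,0,-2]

L=[[1,0,0,0],[-1,1,0,0],[0,-2,1,0],[0,2,-2,1]] U=[[2,-1,1,2],[0,2,1,2],[0,0,-2,1],[0,0,0,-2]]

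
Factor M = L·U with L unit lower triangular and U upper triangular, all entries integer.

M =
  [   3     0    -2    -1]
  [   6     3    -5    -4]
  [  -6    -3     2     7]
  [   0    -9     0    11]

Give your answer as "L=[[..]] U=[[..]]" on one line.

  R1 -= 2·R0 → [0,3,-1,-2]
  R2 -= -2·R0 → [0,-3,-2,5]
  R3 -= 0·R0 → [0,-9,0,11]
  R2 -= -1·R1 → [0,0,-3,3]
  R3 -= -3·R1 → [0,0,-3,5]
  R3 -= 1·R2 → [0,0,0,2]

L=[[1,0,0,0],[2,1,0,0],[-2,-1,1,0],[0,-3,1,1]] U=[[3,0,-2,-1],[0,3,-1,-2],[0,0,-3,3],[0,0,0,2]]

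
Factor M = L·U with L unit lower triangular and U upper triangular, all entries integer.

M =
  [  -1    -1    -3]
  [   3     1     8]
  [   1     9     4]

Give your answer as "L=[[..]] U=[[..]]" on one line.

  r1 -= -3·r0 → [0,-2,-1]
  r2 -= -1·r0 → [0,8,1]
  r2 -= -4·r1 → [0,0,-3]

L=[[1,0,0],[-3,1,0],[-1,-4,1]] U=[[-1,-1,-3],[0,-2,-1],[0,0,-3]]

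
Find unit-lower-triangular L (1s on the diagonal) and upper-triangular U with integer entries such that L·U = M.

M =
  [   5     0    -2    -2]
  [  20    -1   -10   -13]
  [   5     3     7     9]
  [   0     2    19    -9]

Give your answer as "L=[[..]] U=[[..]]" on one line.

L=[[1,0,0,0],[4,1,0,0],[1,-3,1,0],[0,-2,5,1]] U=[[5,0,-2,-2],[0,-1,-2,-5],[0,0,3,-4],[0,0,0,1]]

  r1 -= 4·r0 → [0,-1,-2,-5]
  r2 -= 1·r0 → [0,3,9,11]
  r3 -= 0·r0 → [0,2,19,-9]
  r2 -= -3·r1 → [0,0,3,-4]
  r3 -= -2·r1 → [0,0,15,-19]
  r3 -= 5·r2 → [0,0,0,1]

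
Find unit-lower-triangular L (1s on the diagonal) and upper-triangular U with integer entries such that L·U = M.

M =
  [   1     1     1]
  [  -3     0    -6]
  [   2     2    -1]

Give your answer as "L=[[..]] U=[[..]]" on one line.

L=[[1,0,0],[-3,1,0],[2,0,1]] U=[[1,1,1],[0,3,-3],[0,0,-3]]

  r1 -= -3·r0 → [0,3,-3]
  r2 -= 2·r0 → [0,0,-3]
  r2 -= 0·r1 → [0,0,-3]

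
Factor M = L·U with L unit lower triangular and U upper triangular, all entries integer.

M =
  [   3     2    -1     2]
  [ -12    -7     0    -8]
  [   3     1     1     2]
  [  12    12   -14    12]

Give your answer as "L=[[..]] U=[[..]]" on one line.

L=[[1,0,0,0],[-4,1,0,0],[1,-1,1,0],[4,4,-3,1]] U=[[3,2,-1,2],[0,1,-4,0],[0,0,-2,0],[0,0,0,4]]

  R1 -= -4·R0 → [0,1,-4,0]
  R2 -= 1·R0 → [0,-1,2,0]
  R3 -= 4·R0 → [0,4,-10,4]
  R2 -= -1·R1 → [0,0,-2,0]
  R3 -= 4·R1 → [0,0,6,4]
  R3 -= -3·R2 → [0,0,0,4]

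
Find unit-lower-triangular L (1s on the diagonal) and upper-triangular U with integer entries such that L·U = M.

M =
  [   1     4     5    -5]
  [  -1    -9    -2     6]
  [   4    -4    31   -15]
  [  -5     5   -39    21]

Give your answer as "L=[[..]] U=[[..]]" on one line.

  r1 -= -1·r0 → [0,-5,3,1]
  r2 -= 4·r0 → [0,-20,11,5]
  r3 -= -5·r0 → [0,25,-14,-4]
  r2 -= 4·r1 → [0,0,-1,1]
  r3 -= -5·r1 → [0,0,1,1]
  r3 -= -1·r2 → [0,0,0,2]

L=[[1,0,0,0],[-1,1,0,0],[4,4,1,0],[-5,-5,-1,1]] U=[[1,4,5,-5],[0,-5,3,1],[0,0,-1,1],[0,0,0,2]]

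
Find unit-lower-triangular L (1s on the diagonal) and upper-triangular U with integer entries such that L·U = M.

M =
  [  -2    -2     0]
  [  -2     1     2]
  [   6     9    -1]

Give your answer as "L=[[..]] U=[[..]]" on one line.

L=[[1,0,0],[1,1,0],[-3,1,1]] U=[[-2,-2,0],[0,3,2],[0,0,-3]]

  R1 -= 1·R0 → [0,3,2]
  R2 -= -3·R0 → [0,3,-1]
  R2 -= 1·R1 → [0,0,-3]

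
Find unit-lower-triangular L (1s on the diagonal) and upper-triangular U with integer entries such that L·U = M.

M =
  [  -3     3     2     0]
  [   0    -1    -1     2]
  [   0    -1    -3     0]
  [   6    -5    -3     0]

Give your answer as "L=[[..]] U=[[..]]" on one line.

L=[[1,0,0,0],[0,1,0,0],[0,1,1,0],[-2,-1,0,1]] U=[[-3,3,2,0],[0,-1,-1,2],[0,0,-2,-2],[0,0,0,2]]

  R1 -= 0·R0 → [0,-1,-1,2]
  R2 -= 0·R0 → [0,-1,-3,0]
  R3 -= -2·R0 → [0,1,1,0]
  R2 -= 1·R1 → [0,0,-2,-2]
  R3 -= -1·R1 → [0,0,0,2]
  R3 -= 0·R2 → [0,0,0,2]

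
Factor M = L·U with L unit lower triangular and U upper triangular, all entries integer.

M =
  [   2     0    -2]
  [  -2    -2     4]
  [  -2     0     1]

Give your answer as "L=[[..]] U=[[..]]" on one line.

  R1 -= -1·R0 → [0,-2,2]
  R2 -= -1·R0 → [0,0,-1]
  R2 -= 0·R1 → [0,0,-1]

L=[[1,0,0],[-1,1,0],[-1,0,1]] U=[[2,0,-2],[0,-2,2],[0,0,-1]]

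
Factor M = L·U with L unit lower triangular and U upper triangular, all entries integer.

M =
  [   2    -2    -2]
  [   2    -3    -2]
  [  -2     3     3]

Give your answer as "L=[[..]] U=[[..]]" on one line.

  R1 -= 1·R0 → [0,-1,0]
  R2 -= -1·R0 → [0,1,1]
  R2 -= -1·R1 → [0,0,1]

L=[[1,0,0],[1,1,0],[-1,-1,1]] U=[[2,-2,-2],[0,-1,0],[0,0,1]]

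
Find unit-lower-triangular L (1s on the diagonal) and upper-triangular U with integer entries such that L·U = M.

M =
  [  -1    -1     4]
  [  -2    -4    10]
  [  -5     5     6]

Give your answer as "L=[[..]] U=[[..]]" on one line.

L=[[1,0,0],[2,1,0],[5,-5,1]] U=[[-1,-1,4],[0,-2,2],[0,0,-4]]

  R1 -= 2·R0 → [0,-2,2]
  R2 -= 5·R0 → [0,10,-14]
  R2 -= -5·R1 → [0,0,-4]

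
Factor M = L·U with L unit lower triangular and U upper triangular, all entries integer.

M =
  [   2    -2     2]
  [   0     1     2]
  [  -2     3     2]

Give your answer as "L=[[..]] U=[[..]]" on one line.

  R1 -= 0·R0 → [0,1,2]
  R2 -= -1·R0 → [0,1,4]
  R2 -= 1·R1 → [0,0,2]

L=[[1,0,0],[0,1,0],[-1,1,1]] U=[[2,-2,2],[0,1,2],[0,0,2]]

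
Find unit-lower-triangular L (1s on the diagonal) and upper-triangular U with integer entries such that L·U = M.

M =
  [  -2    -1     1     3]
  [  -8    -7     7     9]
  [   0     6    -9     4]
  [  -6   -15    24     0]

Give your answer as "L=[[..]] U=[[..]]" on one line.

L=[[1,0,0,0],[4,1,0,0],[0,-2,1,0],[3,4,-3,1]] U=[[-2,-1,1,3],[0,-3,3,-3],[0,0,-3,-2],[0,0,0,-3]]

  row1 -= 4·row0 → [0,-3,3,-3]
  row2 -= 0·row0 → [0,6,-9,4]
  row3 -= 3·row0 → [0,-12,21,-9]
  row2 -= -2·row1 → [0,0,-3,-2]
  row3 -= 4·row1 → [0,0,9,3]
  row3 -= -3·row2 → [0,0,0,-3]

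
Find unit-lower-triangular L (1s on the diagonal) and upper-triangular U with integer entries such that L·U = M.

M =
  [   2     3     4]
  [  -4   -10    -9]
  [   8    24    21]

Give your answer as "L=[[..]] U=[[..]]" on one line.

L=[[1,0,0],[-2,1,0],[4,-3,1]] U=[[2,3,4],[0,-4,-1],[0,0,2]]

  r1 -= -2·r0 → [0,-4,-1]
  r2 -= 4·r0 → [0,12,5]
  r2 -= -3·r1 → [0,0,2]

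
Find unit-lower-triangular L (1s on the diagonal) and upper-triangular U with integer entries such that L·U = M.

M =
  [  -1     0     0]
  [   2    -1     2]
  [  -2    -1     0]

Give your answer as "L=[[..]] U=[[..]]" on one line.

L=[[1,0,0],[-2,1,0],[2,1,1]] U=[[-1,0,0],[0,-1,2],[0,0,-2]]

  r1 -= -2·r0 → [0,-1,2]
  r2 -= 2·r0 → [0,-1,0]
  r2 -= 1·r1 → [0,0,-2]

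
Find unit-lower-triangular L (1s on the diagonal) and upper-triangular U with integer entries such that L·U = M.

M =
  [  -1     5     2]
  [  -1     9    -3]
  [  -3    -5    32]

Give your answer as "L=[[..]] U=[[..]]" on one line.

  r1 -= 1·r0 → [0,4,-5]
  r2 -= 3·r0 → [0,-20,26]
  r2 -= -5·r1 → [0,0,1]

L=[[1,0,0],[1,1,0],[3,-5,1]] U=[[-1,5,2],[0,4,-5],[0,0,1]]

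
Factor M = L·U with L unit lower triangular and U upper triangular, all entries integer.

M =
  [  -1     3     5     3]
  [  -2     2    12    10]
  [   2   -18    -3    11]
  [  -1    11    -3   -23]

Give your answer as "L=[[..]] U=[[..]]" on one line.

L=[[1,0,0,0],[2,1,0,0],[-2,3,1,0],[1,-2,-4,1]] U=[[-1,3,5,3],[0,-4,2,4],[0,0,1,5],[0,0,0,2]]

  row1 -= 2·row0 → [0,-4,2,4]
  row2 -= -2·row0 → [0,-12,7,17]
  row3 -= 1·row0 → [0,8,-8,-26]
  row2 -= 3·row1 → [0,0,1,5]
  row3 -= -2·row1 → [0,0,-4,-18]
  row3 -= -4·row2 → [0,0,0,2]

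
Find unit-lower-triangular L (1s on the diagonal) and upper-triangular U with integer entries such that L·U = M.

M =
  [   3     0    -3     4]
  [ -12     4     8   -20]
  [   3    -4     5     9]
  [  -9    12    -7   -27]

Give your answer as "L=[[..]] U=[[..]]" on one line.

  row1 -= -4·row0 → [0,4,-4,-4]
  row2 -= 1·row0 → [0,-4,8,5]
  row3 -= -3·row0 → [0,12,-16,-15]
  row2 -= -1·row1 → [0,0,4,1]
  row3 -= 3·row1 → [0,0,-4,-3]
  row3 -= -1·row2 → [0,0,0,-2]

L=[[1,0,0,0],[-4,1,0,0],[1,-1,1,0],[-3,3,-1,1]] U=[[3,0,-3,4],[0,4,-4,-4],[0,0,4,1],[0,0,0,-2]]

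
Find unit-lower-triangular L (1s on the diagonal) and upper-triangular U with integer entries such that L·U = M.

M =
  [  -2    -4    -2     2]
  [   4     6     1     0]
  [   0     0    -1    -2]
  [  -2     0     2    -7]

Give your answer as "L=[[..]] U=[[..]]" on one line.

L=[[1,0,0,0],[-2,1,0,0],[0,0,1,0],[1,-2,2,1]] U=[[-2,-4,-2,2],[0,-2,-3,4],[0,0,-1,-2],[0,0,0,3]]

  R1 -= -2·R0 → [0,-2,-3,4]
  R2 -= 0·R0 → [0,0,-1,-2]
  R3 -= 1·R0 → [0,4,4,-9]
  R2 -= 0·R1 → [0,0,-1,-2]
  R3 -= -2·R1 → [0,0,-2,-1]
  R3 -= 2·R2 → [0,0,0,3]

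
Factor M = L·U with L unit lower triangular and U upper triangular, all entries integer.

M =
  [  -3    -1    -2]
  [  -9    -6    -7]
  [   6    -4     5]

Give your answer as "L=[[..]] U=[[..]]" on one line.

L=[[1,0,0],[3,1,0],[-2,2,1]] U=[[-3,-1,-2],[0,-3,-1],[0,0,3]]

  r1 -= 3·r0 → [0,-3,-1]
  r2 -= -2·r0 → [0,-6,1]
  r2 -= 2·r1 → [0,0,3]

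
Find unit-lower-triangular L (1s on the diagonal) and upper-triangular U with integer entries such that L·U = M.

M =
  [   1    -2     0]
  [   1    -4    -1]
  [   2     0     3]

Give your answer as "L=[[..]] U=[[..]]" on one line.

  r1 -= 1·r0 → [0,-2,-1]
  r2 -= 2·r0 → [0,4,3]
  r2 -= -2·r1 → [0,0,1]

L=[[1,0,0],[1,1,0],[2,-2,1]] U=[[1,-2,0],[0,-2,-1],[0,0,1]]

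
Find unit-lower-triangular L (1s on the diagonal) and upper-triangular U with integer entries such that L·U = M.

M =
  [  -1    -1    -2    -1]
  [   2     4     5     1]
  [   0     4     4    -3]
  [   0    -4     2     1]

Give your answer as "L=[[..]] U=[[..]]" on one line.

L=[[1,0,0,0],[-2,1,0,0],[0,2,1,0],[0,-2,2,1]] U=[[-1,-1,-2,-1],[0,2,1,-1],[0,0,2,-1],[0,0,0,1]]

  row1 -= -2·row0 → [0,2,1,-1]
  row2 -= 0·row0 → [0,4,4,-3]
  row3 -= 0·row0 → [0,-4,2,1]
  row2 -= 2·row1 → [0,0,2,-1]
  row3 -= -2·row1 → [0,0,4,-1]
  row3 -= 2·row2 → [0,0,0,1]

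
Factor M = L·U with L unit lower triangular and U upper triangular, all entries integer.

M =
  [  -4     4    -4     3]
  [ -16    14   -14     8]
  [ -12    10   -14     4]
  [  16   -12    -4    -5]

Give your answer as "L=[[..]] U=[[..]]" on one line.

L=[[1,0,0,0],[4,1,0,0],[3,1,1,0],[-4,-2,4,1]] U=[[-4,4,-4,3],[0,-2,2,-4],[0,0,-4,-1],[0,0,0,3]]

  R1 -= 4·R0 → [0,-2,2,-4]
  R2 -= 3·R0 → [0,-2,-2,-5]
  R3 -= -4·R0 → [0,4,-20,7]
  R2 -= 1·R1 → [0,0,-4,-1]
  R3 -= -2·R1 → [0,0,-16,-1]
  R3 -= 4·R2 → [0,0,0,3]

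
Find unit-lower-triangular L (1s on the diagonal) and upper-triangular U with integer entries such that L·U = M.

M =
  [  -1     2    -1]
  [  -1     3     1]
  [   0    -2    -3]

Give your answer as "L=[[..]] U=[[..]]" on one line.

  R1 -= 1·R0 → [0,1,2]
  R2 -= 0·R0 → [0,-2,-3]
  R2 -= -2·R1 → [0,0,1]

L=[[1,0,0],[1,1,0],[0,-2,1]] U=[[-1,2,-1],[0,1,2],[0,0,1]]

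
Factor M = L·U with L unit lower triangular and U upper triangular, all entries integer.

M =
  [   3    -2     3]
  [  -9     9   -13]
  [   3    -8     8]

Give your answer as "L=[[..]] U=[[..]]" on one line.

L=[[1,0,0],[-3,1,0],[1,-2,1]] U=[[3,-2,3],[0,3,-4],[0,0,-3]]

  row1 -= -3·row0 → [0,3,-4]
  row2 -= 1·row0 → [0,-6,5]
  row2 -= -2·row1 → [0,0,-3]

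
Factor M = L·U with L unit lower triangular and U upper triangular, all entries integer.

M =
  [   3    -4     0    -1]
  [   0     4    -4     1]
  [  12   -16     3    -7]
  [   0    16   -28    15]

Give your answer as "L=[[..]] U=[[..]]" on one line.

L=[[1,0,0,0],[0,1,0,0],[4,0,1,0],[0,4,-4,1]] U=[[3,-4,0,-1],[0,4,-4,1],[0,0,3,-3],[0,0,0,-1]]

  row1 -= 0·row0 → [0,4,-4,1]
  row2 -= 4·row0 → [0,0,3,-3]
  row3 -= 0·row0 → [0,16,-28,15]
  row2 -= 0·row1 → [0,0,3,-3]
  row3 -= 4·row1 → [0,0,-12,11]
  row3 -= -4·row2 → [0,0,0,-1]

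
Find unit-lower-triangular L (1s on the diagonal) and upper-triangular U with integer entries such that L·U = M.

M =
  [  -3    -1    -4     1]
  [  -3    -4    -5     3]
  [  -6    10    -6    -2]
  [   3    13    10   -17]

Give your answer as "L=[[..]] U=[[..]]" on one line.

L=[[1,0,0,0],[1,1,0,0],[2,-4,1,0],[-1,-4,-1,1]] U=[[-3,-1,-4,1],[0,-3,-1,2],[0,0,-2,4],[0,0,0,-4]]

  row1 -= 1·row0 → [0,-3,-1,2]
  row2 -= 2·row0 → [0,12,2,-4]
  row3 -= -1·row0 → [0,12,6,-16]
  row2 -= -4·row1 → [0,0,-2,4]
  row3 -= -4·row1 → [0,0,2,-8]
  row3 -= -1·row2 → [0,0,0,-4]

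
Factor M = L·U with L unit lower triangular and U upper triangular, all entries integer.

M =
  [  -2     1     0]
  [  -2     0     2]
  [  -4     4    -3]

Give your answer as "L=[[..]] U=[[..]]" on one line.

L=[[1,0,0],[1,1,0],[2,-2,1]] U=[[-2,1,0],[0,-1,2],[0,0,1]]

  r1 -= 1·r0 → [0,-1,2]
  r2 -= 2·r0 → [0,2,-3]
  r2 -= -2·r1 → [0,0,1]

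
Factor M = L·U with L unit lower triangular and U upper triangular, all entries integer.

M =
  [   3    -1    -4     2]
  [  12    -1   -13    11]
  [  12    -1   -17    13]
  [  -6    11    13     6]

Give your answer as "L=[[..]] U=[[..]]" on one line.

L=[[1,0,0,0],[4,1,0,0],[4,1,1,0],[-2,3,1,1]] U=[[3,-1,-4,2],[0,3,3,3],[0,0,-4,2],[0,0,0,-1]]

  R1 -= 4·R0 → [0,3,3,3]
  R2 -= 4·R0 → [0,3,-1,5]
  R3 -= -2·R0 → [0,9,5,10]
  R2 -= 1·R1 → [0,0,-4,2]
  R3 -= 3·R1 → [0,0,-4,1]
  R3 -= 1·R2 → [0,0,0,-1]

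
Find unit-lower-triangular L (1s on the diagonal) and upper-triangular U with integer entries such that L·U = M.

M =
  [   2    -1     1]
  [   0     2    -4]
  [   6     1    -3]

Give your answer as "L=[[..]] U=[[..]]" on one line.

L=[[1,0,0],[0,1,0],[3,2,1]] U=[[2,-1,1],[0,2,-4],[0,0,2]]

  R1 -= 0·R0 → [0,2,-4]
  R2 -= 3·R0 → [0,4,-6]
  R2 -= 2·R1 → [0,0,2]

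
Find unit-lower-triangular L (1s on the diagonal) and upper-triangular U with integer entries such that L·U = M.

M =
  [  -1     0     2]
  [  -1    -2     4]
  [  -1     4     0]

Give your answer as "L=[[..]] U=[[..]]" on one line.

L=[[1,0,0],[1,1,0],[1,-2,1]] U=[[-1,0,2],[0,-2,2],[0,0,2]]

  row1 -= 1·row0 → [0,-2,2]
  row2 -= 1·row0 → [0,4,-2]
  row2 -= -2·row1 → [0,0,2]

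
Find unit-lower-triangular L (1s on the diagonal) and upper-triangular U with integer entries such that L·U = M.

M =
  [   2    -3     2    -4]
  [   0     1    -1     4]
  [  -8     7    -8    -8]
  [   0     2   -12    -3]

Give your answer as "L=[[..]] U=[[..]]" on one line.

L=[[1,0,0,0],[0,1,0,0],[-4,-5,1,0],[0,2,2,1]] U=[[2,-3,2,-4],[0,1,-1,4],[0,0,-5,-4],[0,0,0,-3]]

  row1 -= 0·row0 → [0,1,-1,4]
  row2 -= -4·row0 → [0,-5,0,-24]
  row3 -= 0·row0 → [0,2,-12,-3]
  row2 -= -5·row1 → [0,0,-5,-4]
  row3 -= 2·row1 → [0,0,-10,-11]
  row3 -= 2·row2 → [0,0,0,-3]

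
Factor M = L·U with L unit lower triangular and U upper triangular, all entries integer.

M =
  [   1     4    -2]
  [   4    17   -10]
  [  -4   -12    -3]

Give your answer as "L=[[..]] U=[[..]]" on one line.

  row1 -= 4·row0 → [0,1,-2]
  row2 -= -4·row0 → [0,4,-11]
  row2 -= 4·row1 → [0,0,-3]

L=[[1,0,0],[4,1,0],[-4,4,1]] U=[[1,4,-2],[0,1,-2],[0,0,-3]]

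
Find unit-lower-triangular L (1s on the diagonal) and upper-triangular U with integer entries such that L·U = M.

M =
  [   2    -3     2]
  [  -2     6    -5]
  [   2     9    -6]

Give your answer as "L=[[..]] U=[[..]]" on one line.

L=[[1,0,0],[-1,1,0],[1,4,1]] U=[[2,-3,2],[0,3,-3],[0,0,4]]

  row1 -= -1·row0 → [0,3,-3]
  row2 -= 1·row0 → [0,12,-8]
  row2 -= 4·row1 → [0,0,4]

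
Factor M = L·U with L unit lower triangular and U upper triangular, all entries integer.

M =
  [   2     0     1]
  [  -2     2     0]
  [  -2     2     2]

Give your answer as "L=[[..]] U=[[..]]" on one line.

L=[[1,0,0],[-1,1,0],[-1,1,1]] U=[[2,0,1],[0,2,1],[0,0,2]]

  row1 -= -1·row0 → [0,2,1]
  row2 -= -1·row0 → [0,2,3]
  row2 -= 1·row1 → [0,0,2]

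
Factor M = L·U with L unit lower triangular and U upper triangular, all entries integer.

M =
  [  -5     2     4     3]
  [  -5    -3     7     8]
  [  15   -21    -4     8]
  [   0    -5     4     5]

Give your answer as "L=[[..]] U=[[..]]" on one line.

  r1 -= 1·r0 → [0,-5,3,5]
  r2 -= -3·r0 → [0,-15,8,17]
  r3 -= 0·r0 → [0,-5,4,5]
  r2 -= 3·r1 → [0,0,-1,2]
  r3 -= 1·r1 → [0,0,1,0]
  r3 -= -1·r2 → [0,0,0,2]

L=[[1,0,0,0],[1,1,0,0],[-3,3,1,0],[0,1,-1,1]] U=[[-5,2,4,3],[0,-5,3,5],[0,0,-1,2],[0,0,0,2]]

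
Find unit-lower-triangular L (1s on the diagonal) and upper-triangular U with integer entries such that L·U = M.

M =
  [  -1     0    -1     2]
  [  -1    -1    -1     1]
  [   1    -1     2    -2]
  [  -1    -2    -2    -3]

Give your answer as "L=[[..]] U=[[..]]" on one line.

L=[[1,0,0,0],[1,1,0,0],[-1,1,1,0],[1,2,-1,1]] U=[[-1,0,-1,2],[0,-1,0,-1],[0,0,1,1],[0,0,0,-2]]

  r1 -= 1·r0 → [0,-1,0,-1]
  r2 -= -1·r0 → [0,-1,1,0]
  r3 -= 1·r0 → [0,-2,-1,-5]
  r2 -= 1·r1 → [0,0,1,1]
  r3 -= 2·r1 → [0,0,-1,-3]
  r3 -= -1·r2 → [0,0,0,-2]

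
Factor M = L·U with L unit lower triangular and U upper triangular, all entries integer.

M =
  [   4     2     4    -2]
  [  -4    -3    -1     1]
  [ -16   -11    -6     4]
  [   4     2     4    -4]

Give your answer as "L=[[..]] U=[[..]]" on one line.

L=[[1,0,0,0],[-1,1,0,0],[-4,3,1,0],[1,0,0,1]] U=[[4,2,4,-2],[0,-1,3,-1],[0,0,1,-1],[0,0,0,-2]]

  row1 -= -1·row0 → [0,-1,3,-1]
  row2 -= -4·row0 → [0,-3,10,-4]
  row3 -= 1·row0 → [0,0,0,-2]
  row2 -= 3·row1 → [0,0,1,-1]
  row3 -= 0·row1 → [0,0,0,-2]
  row3 -= 0·row2 → [0,0,0,-2]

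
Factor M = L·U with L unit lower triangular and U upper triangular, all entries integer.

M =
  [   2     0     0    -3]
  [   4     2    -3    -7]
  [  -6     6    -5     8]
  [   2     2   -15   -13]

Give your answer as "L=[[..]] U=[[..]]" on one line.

  R1 -= 2·R0 → [0,2,-3,-1]
  R2 -= -3·R0 → [0,6,-5,-1]
  R3 -= 1·R0 → [0,2,-15,-10]
  R2 -= 3·R1 → [0,0,4,2]
  R3 -= 1·R1 → [0,0,-12,-9]
  R3 -= -3·R2 → [0,0,0,-3]

L=[[1,0,0,0],[2,1,0,0],[-3,3,1,0],[1,1,-3,1]] U=[[2,0,0,-3],[0,2,-3,-1],[0,0,4,2],[0,0,0,-3]]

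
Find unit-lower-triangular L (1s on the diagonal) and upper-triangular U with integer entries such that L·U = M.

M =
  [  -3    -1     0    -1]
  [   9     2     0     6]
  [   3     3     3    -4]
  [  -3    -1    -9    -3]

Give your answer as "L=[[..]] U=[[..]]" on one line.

  R1 -= -3·R0 → [0,-1,0,3]
  R2 -= -1·R0 → [0,2,3,-5]
  R3 -= 1·R0 → [0,0,-9,-2]
  R2 -= -2·R1 → [0,0,3,1]
  R3 -= 0·R1 → [0,0,-9,-2]
  R3 -= -3·R2 → [0,0,0,1]

L=[[1,0,0,0],[-3,1,0,0],[-1,-2,1,0],[1,0,-3,1]] U=[[-3,-1,0,-1],[0,-1,0,3],[0,0,3,1],[0,0,0,1]]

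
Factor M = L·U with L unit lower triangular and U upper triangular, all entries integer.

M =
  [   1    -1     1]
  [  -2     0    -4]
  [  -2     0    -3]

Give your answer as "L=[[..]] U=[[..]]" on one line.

L=[[1,0,0],[-2,1,0],[-2,1,1]] U=[[1,-1,1],[0,-2,-2],[0,0,1]]

  r1 -= -2·r0 → [0,-2,-2]
  r2 -= -2·r0 → [0,-2,-1]
  r2 -= 1·r1 → [0,0,1]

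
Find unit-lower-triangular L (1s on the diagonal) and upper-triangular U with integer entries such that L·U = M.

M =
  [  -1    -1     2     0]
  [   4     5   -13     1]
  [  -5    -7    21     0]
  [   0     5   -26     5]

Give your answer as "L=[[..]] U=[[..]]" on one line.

L=[[1,0,0,0],[-4,1,0,0],[5,-2,1,0],[0,5,-1,1]] U=[[-1,-1,2,0],[0,1,-5,1],[0,0,1,2],[0,0,0,2]]

  r1 -= -4·r0 → [0,1,-5,1]
  r2 -= 5·r0 → [0,-2,11,0]
  r3 -= 0·r0 → [0,5,-26,5]
  r2 -= -2·r1 → [0,0,1,2]
  r3 -= 5·r1 → [0,0,-1,0]
  r3 -= -1·r2 → [0,0,0,2]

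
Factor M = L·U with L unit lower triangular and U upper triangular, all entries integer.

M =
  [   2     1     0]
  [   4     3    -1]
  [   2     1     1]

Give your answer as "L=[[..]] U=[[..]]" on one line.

  R1 -= 2·R0 → [0,1,-1]
  R2 -= 1·R0 → [0,0,1]
  R2 -= 0·R1 → [0,0,1]

L=[[1,0,0],[2,1,0],[1,0,1]] U=[[2,1,0],[0,1,-1],[0,0,1]]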